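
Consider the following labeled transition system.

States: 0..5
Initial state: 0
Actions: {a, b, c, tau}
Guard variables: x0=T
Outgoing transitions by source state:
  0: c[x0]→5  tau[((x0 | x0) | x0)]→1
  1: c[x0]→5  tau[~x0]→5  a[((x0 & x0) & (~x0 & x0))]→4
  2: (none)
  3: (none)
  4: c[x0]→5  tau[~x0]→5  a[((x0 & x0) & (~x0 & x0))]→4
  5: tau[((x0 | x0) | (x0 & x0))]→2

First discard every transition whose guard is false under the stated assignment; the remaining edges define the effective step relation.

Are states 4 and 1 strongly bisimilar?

Refine partition for ~:
  round 0: {{0,1,2,3,4,5}}
  round 1: {{0},{1,4},{2,3},{5}}
stable after 2 split(s): 4 block(s)
4∈{1,4}, 1∈{1,4}

Answer: BISIMILAR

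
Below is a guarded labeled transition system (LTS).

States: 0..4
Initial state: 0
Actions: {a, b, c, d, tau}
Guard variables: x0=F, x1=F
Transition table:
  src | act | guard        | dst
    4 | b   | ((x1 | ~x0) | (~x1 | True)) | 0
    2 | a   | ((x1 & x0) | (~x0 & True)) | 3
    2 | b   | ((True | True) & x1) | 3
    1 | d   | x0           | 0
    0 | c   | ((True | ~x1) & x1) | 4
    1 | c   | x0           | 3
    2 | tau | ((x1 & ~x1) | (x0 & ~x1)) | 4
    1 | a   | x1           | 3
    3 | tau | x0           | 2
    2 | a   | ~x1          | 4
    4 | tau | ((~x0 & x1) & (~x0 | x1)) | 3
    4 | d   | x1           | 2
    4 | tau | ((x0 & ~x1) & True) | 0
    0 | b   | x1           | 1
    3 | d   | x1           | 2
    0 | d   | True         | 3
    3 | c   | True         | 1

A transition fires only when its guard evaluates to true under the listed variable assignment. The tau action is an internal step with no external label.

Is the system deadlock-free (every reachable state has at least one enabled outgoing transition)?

Answer: DEADLOCK at state 1

Analysis:
Reachable = {0,1,3}
  0: d→3  [1 exit(s)]
  1: ∅  [no exit]
  3: c→1  [1 exit(s)]
Path to 1: d·c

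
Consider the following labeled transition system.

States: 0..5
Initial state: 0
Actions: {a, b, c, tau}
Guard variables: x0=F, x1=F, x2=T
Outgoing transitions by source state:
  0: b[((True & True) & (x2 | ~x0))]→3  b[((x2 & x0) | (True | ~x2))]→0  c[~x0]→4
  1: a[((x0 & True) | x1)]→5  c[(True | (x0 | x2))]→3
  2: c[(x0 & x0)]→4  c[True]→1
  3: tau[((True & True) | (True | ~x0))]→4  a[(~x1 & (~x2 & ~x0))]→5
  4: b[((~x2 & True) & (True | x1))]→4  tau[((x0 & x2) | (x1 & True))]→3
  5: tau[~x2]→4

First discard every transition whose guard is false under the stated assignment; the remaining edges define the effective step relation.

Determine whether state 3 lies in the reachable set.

Guard filter leaves 6 enabled edge(s).
depth 0: {0}
depth 1: {3,4}  cumulative {0,3,4}
Reach set: {0,3,4}
Path to 3: b

Answer: REACHABLE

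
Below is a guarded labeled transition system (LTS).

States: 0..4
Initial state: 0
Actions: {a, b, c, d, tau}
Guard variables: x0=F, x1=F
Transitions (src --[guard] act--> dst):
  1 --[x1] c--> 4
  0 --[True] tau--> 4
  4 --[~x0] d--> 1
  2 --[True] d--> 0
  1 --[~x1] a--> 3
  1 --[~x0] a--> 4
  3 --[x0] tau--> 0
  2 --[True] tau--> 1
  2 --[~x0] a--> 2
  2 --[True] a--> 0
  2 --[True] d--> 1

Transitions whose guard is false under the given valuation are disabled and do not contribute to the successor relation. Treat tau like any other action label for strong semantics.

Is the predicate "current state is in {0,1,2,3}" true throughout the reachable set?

Allowed set {0,1,2,3}
Reach set: {0,1,3,4}
  0: ok
  1: ok
  3: ok
  4: outside
counterexample path to 4: tau

Answer: INVARIANT VIOLATED at state 4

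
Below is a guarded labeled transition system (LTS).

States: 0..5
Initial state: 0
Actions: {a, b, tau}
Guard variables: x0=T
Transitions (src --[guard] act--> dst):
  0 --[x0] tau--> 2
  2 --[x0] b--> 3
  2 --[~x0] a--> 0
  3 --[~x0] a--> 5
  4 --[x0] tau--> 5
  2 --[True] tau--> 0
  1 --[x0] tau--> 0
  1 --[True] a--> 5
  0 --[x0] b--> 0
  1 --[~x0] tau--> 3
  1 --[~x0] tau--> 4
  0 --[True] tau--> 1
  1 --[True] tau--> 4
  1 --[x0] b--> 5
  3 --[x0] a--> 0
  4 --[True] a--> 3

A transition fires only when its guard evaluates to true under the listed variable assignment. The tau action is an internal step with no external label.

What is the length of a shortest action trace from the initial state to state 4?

Answer: 2

Trace:
Layered search for 4:
  Layer 0: {0}
  Layer 1: {1,2}
  Layer 2: {3,4,5}
first hit 4 at d=2 via tau·tau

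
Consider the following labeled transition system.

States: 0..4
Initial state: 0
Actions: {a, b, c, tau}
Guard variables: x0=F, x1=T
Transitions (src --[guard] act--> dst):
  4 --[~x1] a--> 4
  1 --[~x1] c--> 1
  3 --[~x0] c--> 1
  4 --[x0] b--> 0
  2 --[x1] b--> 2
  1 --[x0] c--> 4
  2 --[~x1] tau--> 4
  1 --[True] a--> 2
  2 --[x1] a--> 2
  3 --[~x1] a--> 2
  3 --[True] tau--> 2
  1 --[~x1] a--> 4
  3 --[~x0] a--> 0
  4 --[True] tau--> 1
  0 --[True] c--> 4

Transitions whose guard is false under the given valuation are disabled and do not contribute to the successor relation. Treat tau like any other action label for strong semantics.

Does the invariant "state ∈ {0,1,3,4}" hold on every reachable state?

Allowed set {0,1,3,4}
Reach set: {0,1,2,4}
  0: ok
  1: ok
  2: outside
  4: ok
reach 2 via c·tau·a — violates

Answer: INVARIANT VIOLATED at state 2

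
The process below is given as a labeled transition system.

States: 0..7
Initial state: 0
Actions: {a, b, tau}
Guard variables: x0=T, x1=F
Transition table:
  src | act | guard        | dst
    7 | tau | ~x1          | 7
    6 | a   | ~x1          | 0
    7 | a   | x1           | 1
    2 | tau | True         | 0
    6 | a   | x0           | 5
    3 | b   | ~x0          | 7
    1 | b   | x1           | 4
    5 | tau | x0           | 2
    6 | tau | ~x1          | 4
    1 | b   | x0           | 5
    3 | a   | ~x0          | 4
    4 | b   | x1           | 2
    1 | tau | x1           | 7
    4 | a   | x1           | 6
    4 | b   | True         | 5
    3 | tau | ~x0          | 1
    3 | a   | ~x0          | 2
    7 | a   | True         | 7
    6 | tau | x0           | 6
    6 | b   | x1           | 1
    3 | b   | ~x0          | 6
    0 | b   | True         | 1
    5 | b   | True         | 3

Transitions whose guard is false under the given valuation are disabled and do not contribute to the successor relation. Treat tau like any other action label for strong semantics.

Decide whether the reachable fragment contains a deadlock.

Reach set: {0,1,2,3,5}
  0: b→1  [1 exit(s)]
  1: b→5  [1 exit(s)]
  2: tau→0  [1 exit(s)]
  3: ∅  [STUCK]
  5: b→3  tau→2  [2 exit(s)]
witness 3: b·b·b

Answer: DEADLOCK at state 3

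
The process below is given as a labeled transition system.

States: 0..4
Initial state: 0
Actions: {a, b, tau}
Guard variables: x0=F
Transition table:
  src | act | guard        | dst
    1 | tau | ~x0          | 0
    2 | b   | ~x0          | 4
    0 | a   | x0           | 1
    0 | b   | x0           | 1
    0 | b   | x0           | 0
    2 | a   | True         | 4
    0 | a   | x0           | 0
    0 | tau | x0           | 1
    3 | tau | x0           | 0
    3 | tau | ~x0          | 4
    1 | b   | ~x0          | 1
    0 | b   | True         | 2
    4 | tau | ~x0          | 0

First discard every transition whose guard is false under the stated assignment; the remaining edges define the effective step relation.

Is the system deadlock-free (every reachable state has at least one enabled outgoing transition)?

Answer: DEADLOCK-FREE

Trace:
Reachable = {0,2,4}
  0: b→2  [1 exit(s)]
  2: a→4  b→4  [2 exit(s)]
  4: tau→0  [1 exit(s)]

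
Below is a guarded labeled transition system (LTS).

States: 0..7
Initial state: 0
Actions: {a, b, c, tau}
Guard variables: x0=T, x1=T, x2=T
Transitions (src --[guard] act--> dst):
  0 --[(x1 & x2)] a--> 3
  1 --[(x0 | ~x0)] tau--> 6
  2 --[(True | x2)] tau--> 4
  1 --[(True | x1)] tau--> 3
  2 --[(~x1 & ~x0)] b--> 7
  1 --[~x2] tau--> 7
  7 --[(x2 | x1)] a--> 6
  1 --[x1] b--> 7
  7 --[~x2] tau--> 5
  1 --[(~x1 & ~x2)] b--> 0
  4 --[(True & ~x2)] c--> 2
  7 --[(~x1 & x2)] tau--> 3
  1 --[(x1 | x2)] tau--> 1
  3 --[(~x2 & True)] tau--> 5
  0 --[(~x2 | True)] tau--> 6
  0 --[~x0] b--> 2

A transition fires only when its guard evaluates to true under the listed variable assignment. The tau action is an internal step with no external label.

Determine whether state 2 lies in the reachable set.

8 transition(s) survive guard evaluation.
L0 = {0}
L1 = {3,6}  total {0,3,6}
Reachable = {0,3,6}

Answer: UNREACHABLE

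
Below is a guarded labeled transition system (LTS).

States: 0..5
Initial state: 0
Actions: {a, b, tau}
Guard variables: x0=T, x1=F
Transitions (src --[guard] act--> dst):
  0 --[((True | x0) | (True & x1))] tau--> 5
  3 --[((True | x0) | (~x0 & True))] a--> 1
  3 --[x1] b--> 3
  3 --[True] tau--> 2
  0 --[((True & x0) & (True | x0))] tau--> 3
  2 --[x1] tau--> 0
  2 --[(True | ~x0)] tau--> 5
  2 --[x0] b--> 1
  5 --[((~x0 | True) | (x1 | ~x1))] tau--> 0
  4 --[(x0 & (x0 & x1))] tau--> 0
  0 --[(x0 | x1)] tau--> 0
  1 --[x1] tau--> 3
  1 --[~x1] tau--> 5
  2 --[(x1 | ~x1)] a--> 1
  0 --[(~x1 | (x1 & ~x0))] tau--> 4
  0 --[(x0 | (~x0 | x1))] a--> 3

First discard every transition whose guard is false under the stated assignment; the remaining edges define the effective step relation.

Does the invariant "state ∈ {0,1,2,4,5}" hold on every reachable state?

Safe = {0,1,2,4,5}
Reach set: {0,1,2,3,4,5}
  0: safe
  1: safe
  2: safe
  3: outside
  4: safe
  5: safe
counterexample path to 3: tau

Answer: INVARIANT VIOLATED at state 3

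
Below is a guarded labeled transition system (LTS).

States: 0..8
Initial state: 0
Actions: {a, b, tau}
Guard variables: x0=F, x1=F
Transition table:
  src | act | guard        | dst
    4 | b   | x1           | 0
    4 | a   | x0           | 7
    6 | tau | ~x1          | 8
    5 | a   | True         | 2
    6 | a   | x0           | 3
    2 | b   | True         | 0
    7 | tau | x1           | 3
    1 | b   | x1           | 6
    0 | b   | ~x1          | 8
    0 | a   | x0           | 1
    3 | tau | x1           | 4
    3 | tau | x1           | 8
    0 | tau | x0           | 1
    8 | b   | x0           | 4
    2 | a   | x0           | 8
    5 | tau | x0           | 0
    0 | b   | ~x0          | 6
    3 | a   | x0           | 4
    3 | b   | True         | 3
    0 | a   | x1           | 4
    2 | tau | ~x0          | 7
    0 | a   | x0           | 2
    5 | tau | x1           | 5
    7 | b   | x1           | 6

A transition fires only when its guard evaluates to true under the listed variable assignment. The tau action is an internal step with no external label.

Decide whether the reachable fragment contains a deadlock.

Reachable = {0,6,8}
  0: b→6  b→8  [deg 2]
  6: tau→8  [deg 1]
  8: ∅  [deadlock]
witness 8: b

Answer: DEADLOCK at state 8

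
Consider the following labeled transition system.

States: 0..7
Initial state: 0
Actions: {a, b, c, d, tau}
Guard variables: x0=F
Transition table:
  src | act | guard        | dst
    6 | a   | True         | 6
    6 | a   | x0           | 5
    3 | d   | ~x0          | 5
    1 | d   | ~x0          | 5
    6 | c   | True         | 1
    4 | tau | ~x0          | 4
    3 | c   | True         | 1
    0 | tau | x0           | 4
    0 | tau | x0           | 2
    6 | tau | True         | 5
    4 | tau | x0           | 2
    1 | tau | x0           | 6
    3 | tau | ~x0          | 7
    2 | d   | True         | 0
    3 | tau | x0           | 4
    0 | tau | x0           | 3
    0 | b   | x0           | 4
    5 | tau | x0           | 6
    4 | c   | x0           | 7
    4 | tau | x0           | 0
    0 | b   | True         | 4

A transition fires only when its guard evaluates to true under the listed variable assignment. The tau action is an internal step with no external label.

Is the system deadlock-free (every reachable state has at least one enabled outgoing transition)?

Answer: DEADLOCK-FREE

Working:
Reach set: {0,4}
  0: b→4  [1 exit(s)]
  4: tau→4  [1 exit(s)]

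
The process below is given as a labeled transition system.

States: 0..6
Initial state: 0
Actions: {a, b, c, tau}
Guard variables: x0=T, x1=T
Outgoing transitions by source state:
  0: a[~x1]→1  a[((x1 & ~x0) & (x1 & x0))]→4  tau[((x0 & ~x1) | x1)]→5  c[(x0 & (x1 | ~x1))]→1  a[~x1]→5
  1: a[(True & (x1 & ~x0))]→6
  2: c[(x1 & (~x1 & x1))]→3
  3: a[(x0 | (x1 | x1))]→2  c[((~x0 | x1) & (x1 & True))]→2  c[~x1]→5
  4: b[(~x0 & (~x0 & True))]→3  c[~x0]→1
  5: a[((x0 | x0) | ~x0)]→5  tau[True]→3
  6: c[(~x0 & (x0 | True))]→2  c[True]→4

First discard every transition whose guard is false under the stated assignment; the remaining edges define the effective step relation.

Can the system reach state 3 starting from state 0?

After dropping false guards: 7 live edges.
depth 0: {0}
depth 1: {1,5}  now seen {0,1,5}
depth 2: {3}  now seen {0,1,3,5}
depth 3: {2}  now seen {0,1,2,3,5}
Reach set: {0,1,2,3,5}
trace reaching 3: tau·tau

Answer: REACHABLE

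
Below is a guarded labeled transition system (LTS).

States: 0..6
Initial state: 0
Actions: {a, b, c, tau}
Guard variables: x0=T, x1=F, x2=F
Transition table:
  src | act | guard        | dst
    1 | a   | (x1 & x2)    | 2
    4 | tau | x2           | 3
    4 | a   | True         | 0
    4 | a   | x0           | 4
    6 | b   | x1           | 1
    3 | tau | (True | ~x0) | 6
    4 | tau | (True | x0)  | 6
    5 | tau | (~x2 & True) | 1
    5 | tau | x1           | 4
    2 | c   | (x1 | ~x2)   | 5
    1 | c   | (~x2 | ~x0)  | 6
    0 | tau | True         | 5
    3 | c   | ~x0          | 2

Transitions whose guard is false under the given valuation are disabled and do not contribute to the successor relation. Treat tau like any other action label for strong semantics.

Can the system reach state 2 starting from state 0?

Answer: UNREACHABLE

Working:
8 transition(s) survive guard evaluation.
Layer 0: {0}
Layer 1: {5}  total {0,5}
Layer 2: {1}  total {0,1,5}
Layer 3: {6}  total {0,1,5,6}
Reach set: {0,1,5,6}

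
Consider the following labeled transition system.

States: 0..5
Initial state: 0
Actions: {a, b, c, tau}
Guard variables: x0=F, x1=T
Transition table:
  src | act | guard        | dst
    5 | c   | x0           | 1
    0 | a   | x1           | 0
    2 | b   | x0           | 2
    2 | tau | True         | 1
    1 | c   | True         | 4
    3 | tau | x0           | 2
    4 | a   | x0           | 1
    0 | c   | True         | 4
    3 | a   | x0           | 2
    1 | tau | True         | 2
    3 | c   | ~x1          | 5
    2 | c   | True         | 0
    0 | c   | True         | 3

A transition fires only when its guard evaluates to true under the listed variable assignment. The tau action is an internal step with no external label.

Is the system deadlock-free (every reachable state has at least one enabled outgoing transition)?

Answer: DEADLOCK at state 3

Analysis:
R = {0,3,4}
  0: a→0  c→3  c→4  [3 exit(s)]
  3: ∅  [STUCK]
  4: ∅  [STUCK]
Path to 3: c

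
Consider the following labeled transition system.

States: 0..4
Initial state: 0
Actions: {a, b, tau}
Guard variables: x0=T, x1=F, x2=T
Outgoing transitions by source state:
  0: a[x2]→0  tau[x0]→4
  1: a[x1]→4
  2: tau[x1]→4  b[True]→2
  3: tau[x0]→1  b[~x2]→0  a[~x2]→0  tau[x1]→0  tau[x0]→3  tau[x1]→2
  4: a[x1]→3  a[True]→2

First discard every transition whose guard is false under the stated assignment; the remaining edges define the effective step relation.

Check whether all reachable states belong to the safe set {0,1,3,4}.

Answer: INVARIANT VIOLATED at state 2

Working:
Inv-set: {0,1,3,4}
R = {0,2,4}
  0: safe
  2: VIOLATES
  4: safe
reach 2 via tau·a — violates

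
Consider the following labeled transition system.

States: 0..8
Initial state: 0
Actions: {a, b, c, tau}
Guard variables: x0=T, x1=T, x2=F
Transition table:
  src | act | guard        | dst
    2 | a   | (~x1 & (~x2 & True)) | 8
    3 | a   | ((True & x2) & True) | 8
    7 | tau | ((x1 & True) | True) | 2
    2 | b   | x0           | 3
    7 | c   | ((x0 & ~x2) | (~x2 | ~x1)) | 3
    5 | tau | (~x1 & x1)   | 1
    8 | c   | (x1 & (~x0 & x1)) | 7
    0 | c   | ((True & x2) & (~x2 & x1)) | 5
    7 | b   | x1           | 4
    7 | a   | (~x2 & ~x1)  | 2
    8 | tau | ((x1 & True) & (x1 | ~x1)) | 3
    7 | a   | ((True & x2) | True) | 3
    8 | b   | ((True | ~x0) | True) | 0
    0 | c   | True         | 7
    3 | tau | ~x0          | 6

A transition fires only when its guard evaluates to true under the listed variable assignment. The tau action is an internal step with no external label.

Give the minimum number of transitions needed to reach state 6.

Answer: UNREACHABLE

Working:
BFS to 6:
  L0 = {0}
  L1 = {7}
  L2 = {2,3,4}
6 never appears.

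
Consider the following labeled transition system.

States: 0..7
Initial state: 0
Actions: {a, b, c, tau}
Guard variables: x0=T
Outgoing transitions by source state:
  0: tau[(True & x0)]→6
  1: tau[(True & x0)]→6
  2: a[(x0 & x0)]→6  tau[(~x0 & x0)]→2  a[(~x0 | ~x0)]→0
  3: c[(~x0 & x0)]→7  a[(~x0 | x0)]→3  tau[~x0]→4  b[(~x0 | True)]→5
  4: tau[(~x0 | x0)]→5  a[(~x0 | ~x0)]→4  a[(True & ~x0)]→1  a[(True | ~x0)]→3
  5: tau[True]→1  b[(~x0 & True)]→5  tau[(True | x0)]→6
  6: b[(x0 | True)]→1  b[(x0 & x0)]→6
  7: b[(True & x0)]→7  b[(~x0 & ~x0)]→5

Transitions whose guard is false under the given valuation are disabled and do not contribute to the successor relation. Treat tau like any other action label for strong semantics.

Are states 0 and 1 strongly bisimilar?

Answer: BISIMILAR

Trace:
Refine partition for ~:
  π0 = {{0,1,2,3,4,5,6,7}}
  π1 = {{0,1,5},{2},{3},{4},{6,7}}
  π2 = {{0,1},{2},{3},{4},{5},{6},{7}}
7 equivalence class(es) (converged in 3)
[0]={0,1}  [1]={0,1}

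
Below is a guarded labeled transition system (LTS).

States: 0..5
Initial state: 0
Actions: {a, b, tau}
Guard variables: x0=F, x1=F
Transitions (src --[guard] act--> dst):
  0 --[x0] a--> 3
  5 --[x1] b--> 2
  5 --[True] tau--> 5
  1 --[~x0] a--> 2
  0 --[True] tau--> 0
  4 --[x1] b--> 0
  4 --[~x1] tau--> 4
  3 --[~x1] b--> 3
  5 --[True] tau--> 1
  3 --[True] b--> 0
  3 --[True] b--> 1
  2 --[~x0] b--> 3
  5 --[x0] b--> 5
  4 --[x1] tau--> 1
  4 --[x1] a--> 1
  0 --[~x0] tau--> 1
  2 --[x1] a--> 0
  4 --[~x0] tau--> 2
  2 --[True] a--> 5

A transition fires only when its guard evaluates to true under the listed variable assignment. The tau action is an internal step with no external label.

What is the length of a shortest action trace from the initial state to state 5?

Answer: 3

Analysis:
BFS to 5:
  Layer 0: {0}
  Layer 1: {1}
  Layer 2: {2}
  Layer 3: {3,5}
5 enters at depth 3; path tau·a·a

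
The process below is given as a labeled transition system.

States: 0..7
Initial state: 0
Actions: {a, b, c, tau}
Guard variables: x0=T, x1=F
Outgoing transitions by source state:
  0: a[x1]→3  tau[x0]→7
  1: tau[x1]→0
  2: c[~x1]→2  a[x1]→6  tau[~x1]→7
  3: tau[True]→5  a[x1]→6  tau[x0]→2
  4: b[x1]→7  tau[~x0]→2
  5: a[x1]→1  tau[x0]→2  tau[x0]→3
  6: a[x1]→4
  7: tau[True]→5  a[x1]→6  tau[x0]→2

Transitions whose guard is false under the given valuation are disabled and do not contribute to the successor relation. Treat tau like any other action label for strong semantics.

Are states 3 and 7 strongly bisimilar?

Compute ~ classes (split until stable):
  π0 = {{0,1,2,3,4,5,6,7}}
  π1 = {{0,3,5,7},{1,4,6},{2}}
  π2 = {{0},{1,4,6},{2},{3,5,7}}
stable after 3 split(s): 4 block(s)
[3]={3,5,7}  [7]={3,5,7}

Answer: BISIMILAR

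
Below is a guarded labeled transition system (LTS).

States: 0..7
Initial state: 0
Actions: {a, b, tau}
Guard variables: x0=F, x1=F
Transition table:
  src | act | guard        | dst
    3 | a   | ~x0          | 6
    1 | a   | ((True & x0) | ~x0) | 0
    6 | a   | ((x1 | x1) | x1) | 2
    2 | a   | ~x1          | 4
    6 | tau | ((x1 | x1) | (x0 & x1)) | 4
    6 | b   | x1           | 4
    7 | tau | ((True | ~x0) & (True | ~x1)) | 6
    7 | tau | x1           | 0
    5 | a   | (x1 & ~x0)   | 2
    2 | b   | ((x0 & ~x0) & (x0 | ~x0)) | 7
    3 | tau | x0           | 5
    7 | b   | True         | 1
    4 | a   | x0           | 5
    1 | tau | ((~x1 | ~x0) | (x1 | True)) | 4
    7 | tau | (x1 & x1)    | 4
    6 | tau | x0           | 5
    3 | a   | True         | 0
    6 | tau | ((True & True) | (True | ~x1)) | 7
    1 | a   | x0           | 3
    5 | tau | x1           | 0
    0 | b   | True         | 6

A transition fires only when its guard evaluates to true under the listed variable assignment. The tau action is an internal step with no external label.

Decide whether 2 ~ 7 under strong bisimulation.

Bisimulation quotient by refinement:
  round 0: {{0,1,2,3,4,5,6,7}}
  round 1: {{0},{1},{2,3},{4,5},{6},{7}}
  round 2: {{0},{1},{2},{3},{4,5},{6},{7}}
stable after 3 split(s): 7 block(s)
class of 2: {2}; class of 7: {7}

Answer: NOT BISIMILAR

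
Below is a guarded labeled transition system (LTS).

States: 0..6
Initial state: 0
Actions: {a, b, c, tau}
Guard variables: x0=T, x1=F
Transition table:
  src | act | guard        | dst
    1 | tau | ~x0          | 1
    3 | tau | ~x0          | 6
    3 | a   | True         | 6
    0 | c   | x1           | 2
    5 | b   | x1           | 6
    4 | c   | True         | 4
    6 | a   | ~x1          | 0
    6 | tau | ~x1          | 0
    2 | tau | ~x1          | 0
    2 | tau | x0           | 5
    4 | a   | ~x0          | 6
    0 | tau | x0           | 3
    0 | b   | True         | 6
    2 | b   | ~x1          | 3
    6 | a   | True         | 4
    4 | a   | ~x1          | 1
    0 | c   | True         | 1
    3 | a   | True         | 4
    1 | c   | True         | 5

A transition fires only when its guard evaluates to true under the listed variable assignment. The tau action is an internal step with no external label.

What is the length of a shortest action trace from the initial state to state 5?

Layered search for 5:
  L0 = {0}
  L1 = {1,3,6}
  L2 = {4,5}
first hit 5 at d=2 via c·c

Answer: 2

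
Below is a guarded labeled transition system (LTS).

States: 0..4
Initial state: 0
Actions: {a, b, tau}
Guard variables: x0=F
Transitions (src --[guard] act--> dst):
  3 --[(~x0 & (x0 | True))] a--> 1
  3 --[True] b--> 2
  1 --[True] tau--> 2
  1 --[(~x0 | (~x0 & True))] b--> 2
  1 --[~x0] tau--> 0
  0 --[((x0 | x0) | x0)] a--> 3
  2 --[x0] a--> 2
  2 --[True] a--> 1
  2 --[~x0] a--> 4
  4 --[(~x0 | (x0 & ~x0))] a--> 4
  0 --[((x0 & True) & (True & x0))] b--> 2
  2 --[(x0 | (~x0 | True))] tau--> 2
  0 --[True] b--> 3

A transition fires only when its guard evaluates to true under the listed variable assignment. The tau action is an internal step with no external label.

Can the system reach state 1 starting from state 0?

After dropping false guards: 10 live edges.
L0 = {0}
L1 = {3}  cumulative {0,3}
L2 = {1,2}  cumulative {0,1,2,3}
L3 = {4}  cumulative {0,1,2,3,4}
Reachable = {0,1,2,3,4}
Path to 1: b·a

Answer: REACHABLE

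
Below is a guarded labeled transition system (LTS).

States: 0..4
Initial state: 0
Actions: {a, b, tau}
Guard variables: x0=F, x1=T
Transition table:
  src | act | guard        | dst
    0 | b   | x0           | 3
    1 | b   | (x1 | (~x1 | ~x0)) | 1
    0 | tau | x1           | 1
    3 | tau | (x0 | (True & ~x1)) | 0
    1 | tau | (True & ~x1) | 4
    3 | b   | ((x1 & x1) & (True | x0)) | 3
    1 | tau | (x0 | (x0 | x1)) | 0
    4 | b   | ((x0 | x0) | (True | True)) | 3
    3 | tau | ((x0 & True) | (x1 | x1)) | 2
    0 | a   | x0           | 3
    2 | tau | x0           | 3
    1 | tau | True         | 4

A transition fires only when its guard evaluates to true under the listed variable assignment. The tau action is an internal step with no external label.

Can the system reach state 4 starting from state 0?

Answer: REACHABLE

Working:
After dropping false guards: 7 live edges.
depth 0: {0}
depth 1: {1}  now seen {0,1}
depth 2: {4}  now seen {0,1,4}
depth 3: {3}  now seen {0,1,3,4}
depth 4: {2}  now seen {0,1,2,3,4}
R = {0,1,2,3,4}
trace reaching 4: tau·tau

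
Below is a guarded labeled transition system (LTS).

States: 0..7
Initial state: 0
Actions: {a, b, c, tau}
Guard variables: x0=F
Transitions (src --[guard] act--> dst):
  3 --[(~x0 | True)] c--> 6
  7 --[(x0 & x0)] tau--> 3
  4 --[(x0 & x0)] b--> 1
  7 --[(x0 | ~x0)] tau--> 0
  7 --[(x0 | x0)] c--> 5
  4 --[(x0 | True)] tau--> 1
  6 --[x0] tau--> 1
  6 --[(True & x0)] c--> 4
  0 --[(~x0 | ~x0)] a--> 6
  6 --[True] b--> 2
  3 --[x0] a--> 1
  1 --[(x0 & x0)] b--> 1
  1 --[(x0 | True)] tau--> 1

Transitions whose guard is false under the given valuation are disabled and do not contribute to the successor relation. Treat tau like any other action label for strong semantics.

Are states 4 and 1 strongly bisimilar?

Refine partition for ~:
  round 0: {{0,1,2,3,4,5,6,7}}
  round 1: {{0},{1,4,7},{2,5},{3},{6}}
  round 2: {{0},{1,4},{2,5},{3},{6},{7}}
stable after 3 split(s): 6 block(s)
class of 4: {1,4}; class of 1: {1,4}

Answer: BISIMILAR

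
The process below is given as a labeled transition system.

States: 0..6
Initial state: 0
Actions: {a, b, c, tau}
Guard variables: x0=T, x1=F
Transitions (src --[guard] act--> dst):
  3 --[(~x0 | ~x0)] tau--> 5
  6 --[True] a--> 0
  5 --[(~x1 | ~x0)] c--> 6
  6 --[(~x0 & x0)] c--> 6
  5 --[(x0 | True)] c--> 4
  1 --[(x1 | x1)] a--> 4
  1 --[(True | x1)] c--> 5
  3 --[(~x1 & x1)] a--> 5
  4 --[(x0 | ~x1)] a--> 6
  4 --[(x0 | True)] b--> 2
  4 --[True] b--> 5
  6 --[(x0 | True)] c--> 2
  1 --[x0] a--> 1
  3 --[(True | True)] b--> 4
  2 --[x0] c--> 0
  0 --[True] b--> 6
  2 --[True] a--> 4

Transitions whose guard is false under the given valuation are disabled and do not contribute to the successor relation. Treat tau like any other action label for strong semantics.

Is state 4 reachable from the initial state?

Guard filter leaves 13 enabled edge(s).
L0 = {0}
L1 = {6}  total {0,6}
L2 = {2}  total {0,2,6}
L3 = {4}  total {0,2,4,6}
L4 = {5}  total {0,2,4,5,6}
Reach set: {0,2,4,5,6}
witness 4: b·c·a

Answer: REACHABLE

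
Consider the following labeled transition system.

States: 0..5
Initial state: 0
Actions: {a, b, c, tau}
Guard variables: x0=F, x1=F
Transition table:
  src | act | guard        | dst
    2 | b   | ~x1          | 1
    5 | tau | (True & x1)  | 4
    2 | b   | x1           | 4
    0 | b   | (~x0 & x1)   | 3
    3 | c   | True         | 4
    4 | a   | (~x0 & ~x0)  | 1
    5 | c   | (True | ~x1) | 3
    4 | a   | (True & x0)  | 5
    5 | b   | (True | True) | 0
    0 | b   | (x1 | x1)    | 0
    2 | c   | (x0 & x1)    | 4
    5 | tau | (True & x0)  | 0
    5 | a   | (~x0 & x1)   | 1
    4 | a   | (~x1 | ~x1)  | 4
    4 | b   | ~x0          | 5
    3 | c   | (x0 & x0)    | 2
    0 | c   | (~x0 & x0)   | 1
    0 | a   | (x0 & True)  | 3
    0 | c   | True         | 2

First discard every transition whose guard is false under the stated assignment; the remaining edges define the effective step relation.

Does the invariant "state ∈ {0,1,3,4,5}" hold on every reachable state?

Answer: INVARIANT VIOLATED at state 2

Working:
Inv-set: {0,1,3,4,5}
Reach set: {0,1,2}
  0: safe
  1: safe
  2: VIOLATES
witness against invariant: c → 2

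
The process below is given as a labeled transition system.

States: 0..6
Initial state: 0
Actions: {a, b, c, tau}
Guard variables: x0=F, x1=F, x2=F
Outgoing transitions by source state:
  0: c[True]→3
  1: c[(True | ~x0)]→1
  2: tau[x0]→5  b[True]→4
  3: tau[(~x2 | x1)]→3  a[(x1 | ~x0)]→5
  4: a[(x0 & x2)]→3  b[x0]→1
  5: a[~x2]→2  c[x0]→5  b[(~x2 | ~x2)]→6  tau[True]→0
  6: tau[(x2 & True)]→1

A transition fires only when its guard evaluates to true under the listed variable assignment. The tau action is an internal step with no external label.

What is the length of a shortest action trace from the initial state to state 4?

Answer: 4

Trace:
BFS to 4:
  L0 = {0}
  L1 = {3}
  L2 = {5}
  L3 = {2,6}
  L4 = {4}
first hit 4 at d=4 via c·a·a·b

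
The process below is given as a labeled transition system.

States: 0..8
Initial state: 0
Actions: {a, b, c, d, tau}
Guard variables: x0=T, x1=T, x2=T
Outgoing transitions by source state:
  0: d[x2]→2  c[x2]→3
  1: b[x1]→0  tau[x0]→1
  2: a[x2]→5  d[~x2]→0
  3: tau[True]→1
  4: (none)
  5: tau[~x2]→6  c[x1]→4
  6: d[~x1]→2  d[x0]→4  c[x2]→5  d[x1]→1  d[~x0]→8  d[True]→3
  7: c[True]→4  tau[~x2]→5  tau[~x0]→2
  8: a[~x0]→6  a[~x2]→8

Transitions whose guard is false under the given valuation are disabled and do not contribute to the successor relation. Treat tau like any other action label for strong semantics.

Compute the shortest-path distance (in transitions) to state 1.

Breadth-first toward 1:
  Layer 0: {0}
  Layer 1: {2,3}
  Layer 2: {1,5}
depth(1)=2, e.g. c·tau

Answer: 2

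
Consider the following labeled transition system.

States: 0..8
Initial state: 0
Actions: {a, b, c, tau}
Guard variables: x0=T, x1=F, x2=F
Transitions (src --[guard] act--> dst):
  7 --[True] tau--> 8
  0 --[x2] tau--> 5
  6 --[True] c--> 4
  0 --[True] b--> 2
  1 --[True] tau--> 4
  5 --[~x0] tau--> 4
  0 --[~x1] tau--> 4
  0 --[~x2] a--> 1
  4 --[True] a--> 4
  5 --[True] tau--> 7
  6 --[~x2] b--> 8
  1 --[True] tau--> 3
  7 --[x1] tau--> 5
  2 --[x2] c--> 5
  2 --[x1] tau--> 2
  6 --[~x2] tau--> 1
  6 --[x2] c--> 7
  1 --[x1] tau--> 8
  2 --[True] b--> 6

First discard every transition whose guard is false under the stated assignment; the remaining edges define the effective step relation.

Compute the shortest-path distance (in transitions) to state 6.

Answer: 2

Trace:
BFS to 6:
  depth 0: {0}
  depth 1: {1,2,4}
  depth 2: {3,6}
first hit 6 at d=2 via b·b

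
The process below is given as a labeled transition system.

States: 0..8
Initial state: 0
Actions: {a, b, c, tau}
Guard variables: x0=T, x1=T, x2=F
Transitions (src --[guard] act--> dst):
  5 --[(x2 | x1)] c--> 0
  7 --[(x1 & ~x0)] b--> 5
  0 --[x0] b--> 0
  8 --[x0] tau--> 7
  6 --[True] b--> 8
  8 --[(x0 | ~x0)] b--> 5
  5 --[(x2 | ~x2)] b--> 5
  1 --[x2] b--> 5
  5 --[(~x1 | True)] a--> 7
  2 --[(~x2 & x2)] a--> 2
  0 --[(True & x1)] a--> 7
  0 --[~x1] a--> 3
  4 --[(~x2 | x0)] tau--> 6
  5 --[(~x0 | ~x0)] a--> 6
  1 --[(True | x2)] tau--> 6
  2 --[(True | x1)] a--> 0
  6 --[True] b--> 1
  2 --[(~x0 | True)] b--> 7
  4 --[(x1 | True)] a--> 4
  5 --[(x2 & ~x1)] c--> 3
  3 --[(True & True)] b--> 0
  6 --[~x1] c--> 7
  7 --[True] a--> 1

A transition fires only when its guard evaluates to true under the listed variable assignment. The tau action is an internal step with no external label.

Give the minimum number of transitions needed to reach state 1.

Answer: 2

Trace:
Breadth-first toward 1:
  Layer 0: {0}
  Layer 1: {7}
  Layer 2: {1}
depth(1)=2, e.g. a·a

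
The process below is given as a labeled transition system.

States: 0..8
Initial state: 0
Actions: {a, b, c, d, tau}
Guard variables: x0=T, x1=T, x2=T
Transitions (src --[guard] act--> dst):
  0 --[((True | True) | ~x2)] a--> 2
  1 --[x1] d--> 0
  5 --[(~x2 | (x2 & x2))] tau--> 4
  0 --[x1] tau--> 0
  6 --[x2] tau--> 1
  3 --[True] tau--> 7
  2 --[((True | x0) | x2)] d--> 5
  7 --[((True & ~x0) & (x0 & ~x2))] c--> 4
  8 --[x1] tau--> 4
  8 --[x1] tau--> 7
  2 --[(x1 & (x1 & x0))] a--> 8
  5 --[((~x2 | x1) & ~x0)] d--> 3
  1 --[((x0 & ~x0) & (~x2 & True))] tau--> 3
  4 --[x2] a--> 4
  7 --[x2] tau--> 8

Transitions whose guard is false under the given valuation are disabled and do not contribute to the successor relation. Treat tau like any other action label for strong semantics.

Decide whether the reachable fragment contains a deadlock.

Answer: DEADLOCK-FREE

Working:
Reachable = {0,2,4,5,7,8}
  0: a→2  tau→0  [deg 2]
  2: a→8  d→5  [deg 2]
  4: a→4  [deg 1]
  5: tau→4  [deg 1]
  7: tau→8  [deg 1]
  8: tau→4  tau→7  [deg 2]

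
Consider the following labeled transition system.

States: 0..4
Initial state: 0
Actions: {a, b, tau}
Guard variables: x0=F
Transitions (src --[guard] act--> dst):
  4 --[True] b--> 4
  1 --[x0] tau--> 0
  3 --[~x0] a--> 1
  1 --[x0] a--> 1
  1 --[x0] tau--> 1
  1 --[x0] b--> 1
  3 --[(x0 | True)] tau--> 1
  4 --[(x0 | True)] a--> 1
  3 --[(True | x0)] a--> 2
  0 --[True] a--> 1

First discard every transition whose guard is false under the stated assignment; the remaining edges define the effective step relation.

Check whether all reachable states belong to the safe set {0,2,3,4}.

Allowed set {0,2,3,4}
R = {0,1}
  0: ✓
  1: ✗ unsafe
witness against invariant: a → 1

Answer: INVARIANT VIOLATED at state 1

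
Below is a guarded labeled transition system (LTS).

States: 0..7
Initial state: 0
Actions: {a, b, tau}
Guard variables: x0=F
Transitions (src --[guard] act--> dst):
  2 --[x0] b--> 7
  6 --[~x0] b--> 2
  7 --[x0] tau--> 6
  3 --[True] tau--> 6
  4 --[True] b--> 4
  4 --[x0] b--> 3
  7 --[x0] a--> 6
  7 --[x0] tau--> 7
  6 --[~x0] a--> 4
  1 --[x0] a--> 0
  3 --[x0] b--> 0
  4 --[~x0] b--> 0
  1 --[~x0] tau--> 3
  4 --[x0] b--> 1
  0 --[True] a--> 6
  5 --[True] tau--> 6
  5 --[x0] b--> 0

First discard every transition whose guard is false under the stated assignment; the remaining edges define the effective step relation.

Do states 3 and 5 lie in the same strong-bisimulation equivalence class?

Bisimulation quotient by refinement:
  round 0: {{0,1,2,3,4,5,6,7}}
  round 1: {{0},{1,3,5},{2,7},{4},{6}}
  round 2: {{0},{1},{2,7},{3,5},{4},{6}}
stable after 3 split(s): 6 block(s)
class of 3: {3,5}; class of 5: {3,5}

Answer: BISIMILAR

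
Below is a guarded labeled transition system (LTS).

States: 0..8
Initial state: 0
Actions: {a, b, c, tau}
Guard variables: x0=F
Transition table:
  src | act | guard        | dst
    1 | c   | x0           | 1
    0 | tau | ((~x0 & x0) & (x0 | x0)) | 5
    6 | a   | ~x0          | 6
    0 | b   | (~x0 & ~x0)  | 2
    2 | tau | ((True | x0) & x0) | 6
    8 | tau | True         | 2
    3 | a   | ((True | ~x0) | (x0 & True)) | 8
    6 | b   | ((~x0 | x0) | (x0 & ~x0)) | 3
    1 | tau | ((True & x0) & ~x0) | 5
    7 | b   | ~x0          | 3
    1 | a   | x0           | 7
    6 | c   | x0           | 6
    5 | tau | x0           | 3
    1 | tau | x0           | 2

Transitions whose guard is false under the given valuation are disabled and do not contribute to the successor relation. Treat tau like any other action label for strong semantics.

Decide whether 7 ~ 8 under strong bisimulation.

Bisimulation quotient by refinement:
  P[0] = {{0,1,2,3,4,5,6,7,8}}
  P[1] = {{0,7},{1,2,4,5},{3},{6},{8}}
  P[2] = {{0},{1,2,4,5},{3},{6},{7},{8}}
6 equivalence class(es) (converged in 3)
[7]={7}  [8]={8}

Answer: NOT BISIMILAR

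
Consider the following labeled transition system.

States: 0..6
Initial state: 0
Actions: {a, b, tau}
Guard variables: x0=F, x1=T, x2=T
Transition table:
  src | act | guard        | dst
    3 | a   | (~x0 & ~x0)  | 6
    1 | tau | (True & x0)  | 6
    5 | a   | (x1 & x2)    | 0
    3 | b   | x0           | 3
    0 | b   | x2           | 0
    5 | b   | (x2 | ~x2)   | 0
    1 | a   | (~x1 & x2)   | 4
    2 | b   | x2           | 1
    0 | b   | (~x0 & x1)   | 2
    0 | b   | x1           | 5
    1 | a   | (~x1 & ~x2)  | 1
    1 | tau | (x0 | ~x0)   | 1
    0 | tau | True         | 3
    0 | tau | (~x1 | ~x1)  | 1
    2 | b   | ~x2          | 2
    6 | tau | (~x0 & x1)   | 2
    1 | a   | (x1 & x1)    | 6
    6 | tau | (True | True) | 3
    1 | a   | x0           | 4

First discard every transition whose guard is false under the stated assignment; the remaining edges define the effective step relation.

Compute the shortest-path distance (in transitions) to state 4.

Answer: UNREACHABLE

Working:
Breadth-first toward 4:
  depth 0: {0}
  depth 1: {2,3,5}
  depth 2: {1,6}
4 never appears.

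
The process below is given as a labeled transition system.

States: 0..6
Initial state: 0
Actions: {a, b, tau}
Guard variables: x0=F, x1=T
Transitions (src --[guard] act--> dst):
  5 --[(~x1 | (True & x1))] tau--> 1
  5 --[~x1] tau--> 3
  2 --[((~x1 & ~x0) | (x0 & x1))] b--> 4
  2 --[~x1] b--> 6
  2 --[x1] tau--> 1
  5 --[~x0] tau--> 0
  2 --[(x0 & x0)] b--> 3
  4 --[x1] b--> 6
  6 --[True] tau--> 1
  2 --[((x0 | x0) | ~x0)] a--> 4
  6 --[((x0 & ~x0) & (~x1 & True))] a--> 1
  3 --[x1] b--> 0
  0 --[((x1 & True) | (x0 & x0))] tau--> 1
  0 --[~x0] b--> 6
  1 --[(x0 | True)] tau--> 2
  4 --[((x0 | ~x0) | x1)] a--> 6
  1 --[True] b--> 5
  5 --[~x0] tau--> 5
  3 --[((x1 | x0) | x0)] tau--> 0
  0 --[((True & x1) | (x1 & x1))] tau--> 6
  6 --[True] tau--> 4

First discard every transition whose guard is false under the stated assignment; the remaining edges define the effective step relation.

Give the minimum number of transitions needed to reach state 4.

Answer: 2

Working:
Layered search for 4:
  Layer 0: {0}
  Layer 1: {1,6}
  Layer 2: {2,4,5}
4 enters at depth 2; path b·tau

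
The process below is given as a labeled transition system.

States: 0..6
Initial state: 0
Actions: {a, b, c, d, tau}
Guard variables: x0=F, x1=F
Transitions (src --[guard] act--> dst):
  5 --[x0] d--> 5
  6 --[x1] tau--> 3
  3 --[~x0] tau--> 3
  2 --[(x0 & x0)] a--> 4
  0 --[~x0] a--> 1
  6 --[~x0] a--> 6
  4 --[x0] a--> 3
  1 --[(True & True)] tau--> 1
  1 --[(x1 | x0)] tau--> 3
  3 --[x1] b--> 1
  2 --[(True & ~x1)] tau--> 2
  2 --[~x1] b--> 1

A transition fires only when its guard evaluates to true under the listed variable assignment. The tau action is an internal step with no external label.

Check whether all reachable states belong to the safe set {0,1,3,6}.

Answer: INVARIANT HOLDS

Trace:
Safe = {0,1,3,6}
R = {0,1}
  0: ✓
  1: ✓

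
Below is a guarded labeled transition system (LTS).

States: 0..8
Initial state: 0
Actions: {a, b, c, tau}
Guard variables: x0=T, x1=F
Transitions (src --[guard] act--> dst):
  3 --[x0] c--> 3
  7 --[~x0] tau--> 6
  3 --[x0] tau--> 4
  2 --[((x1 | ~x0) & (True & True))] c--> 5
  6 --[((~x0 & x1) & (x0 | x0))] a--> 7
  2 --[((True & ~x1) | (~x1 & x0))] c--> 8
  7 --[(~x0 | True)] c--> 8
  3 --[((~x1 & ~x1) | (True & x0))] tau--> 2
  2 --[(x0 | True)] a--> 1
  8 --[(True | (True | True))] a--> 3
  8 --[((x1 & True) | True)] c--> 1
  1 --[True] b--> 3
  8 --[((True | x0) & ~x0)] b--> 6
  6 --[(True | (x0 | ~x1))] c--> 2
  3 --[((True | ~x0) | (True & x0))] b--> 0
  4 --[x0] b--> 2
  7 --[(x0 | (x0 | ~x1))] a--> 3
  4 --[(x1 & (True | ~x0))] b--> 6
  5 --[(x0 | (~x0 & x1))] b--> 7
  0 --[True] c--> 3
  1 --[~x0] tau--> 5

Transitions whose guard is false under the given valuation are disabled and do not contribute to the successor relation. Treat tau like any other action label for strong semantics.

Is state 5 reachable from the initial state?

Answer: UNREACHABLE

Analysis:
Guard filter leaves 15 enabled edge(s).
L0 = {0}
L1 = {3}  total {0,3}
L2 = {2,4}  total {0,2,3,4}
L3 = {1,8}  total {0,1,2,3,4,8}
Reach set: {0,1,2,3,4,8}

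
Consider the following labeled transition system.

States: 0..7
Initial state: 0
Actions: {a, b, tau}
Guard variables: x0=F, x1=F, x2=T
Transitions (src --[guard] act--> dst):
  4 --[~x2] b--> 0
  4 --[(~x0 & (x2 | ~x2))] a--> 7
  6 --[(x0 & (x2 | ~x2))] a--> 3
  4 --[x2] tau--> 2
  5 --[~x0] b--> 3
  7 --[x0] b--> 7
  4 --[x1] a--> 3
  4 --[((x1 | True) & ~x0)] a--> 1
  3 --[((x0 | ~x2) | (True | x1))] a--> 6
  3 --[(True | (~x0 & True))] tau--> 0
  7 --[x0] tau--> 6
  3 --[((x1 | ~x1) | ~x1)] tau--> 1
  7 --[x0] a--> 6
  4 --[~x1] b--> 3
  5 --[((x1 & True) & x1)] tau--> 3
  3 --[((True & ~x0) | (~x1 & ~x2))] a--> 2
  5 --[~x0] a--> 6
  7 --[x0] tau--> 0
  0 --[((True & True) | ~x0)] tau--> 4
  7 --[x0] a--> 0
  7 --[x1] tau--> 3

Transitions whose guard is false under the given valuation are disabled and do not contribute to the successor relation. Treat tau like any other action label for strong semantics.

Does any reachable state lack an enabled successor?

Reachable = {0,1,2,3,4,6,7}
  0: tau→4  [deg 1]
  1: ∅  [STUCK]
  2: ∅  [STUCK]
  3: a→2  a→6  tau→0  tau→1  [deg 4]
  4: a→1  a→7  b→3  tau→2  [deg 4]
  6: ∅  [STUCK]
  7: ∅  [STUCK]
witness 1: tau·a

Answer: DEADLOCK at state 1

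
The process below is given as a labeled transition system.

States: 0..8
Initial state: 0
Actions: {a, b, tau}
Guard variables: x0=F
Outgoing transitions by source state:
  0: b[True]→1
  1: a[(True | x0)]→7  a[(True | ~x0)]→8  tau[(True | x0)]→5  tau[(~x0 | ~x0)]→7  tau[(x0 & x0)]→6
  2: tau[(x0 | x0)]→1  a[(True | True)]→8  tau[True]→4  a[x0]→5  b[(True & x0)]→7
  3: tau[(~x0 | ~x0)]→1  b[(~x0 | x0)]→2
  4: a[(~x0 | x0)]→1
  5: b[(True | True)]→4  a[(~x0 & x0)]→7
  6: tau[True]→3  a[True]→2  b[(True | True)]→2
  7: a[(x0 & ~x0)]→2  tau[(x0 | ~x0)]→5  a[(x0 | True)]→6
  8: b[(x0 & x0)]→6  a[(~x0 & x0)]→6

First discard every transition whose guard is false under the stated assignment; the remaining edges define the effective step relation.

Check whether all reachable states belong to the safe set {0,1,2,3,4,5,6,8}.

Answer: INVARIANT VIOLATED at state 7

Analysis:
Safe = {0,1,2,3,4,5,6,8}
Reachable = {0,1,2,3,4,5,6,7,8}
  0: ✓
  1: ✓
  2: ✓
  3: ✓
  4: ✓
  5: ✓
  6: ✓
  7: outside
  8: ✓
counterexample path to 7: b·a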